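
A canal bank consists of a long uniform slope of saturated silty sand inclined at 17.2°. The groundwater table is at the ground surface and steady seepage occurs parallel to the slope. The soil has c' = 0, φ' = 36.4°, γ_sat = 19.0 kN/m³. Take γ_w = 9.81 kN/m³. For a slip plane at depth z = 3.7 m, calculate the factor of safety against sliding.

FS = 1.15

With seepage parallel to the slope and the water table at the surface, the effective normal stress on the slip plane uses the buoyant unit weight γ' = γ_sat − γ_w while the driving shear stress uses γ_sat:
FS = [c' + γ' z cos²β tanφ'] / [γ_sat z sinβ cosβ]
(For c' = 0 this reduces to FS = (γ'/γ_sat)·tanφ'/tanβ.)
γ' = 19.0 − 9.81 = 9.19 kN/m³
Numerator = 0.0 + 9.19·3.7·cos²17.2°·tan36.4° = 0.0 + 9.19·3.7·0.9126·0.7373 = 22.877 kPa
Denominator = 19.0·3.7·sin17.2°·cos17.2° = 19.0·3.7·0.2957·0.9553 = 19.859 kPa
FS = 22.877 / 19.859 = 1.152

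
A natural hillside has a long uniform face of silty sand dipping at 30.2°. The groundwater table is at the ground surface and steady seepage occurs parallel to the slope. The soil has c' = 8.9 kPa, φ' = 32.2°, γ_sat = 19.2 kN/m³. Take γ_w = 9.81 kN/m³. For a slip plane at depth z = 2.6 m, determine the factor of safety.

FS = 0.94

With seepage parallel to the slope and the water table at the surface, the effective normal stress on the slip plane uses the buoyant unit weight γ' = γ_sat − γ_w while the driving shear stress uses γ_sat:
FS = [c' + γ' z cos²β tanφ'] / [γ_sat z sinβ cosβ]
γ' = 19.2 − 9.81 = 9.39 kN/m³
Numerator = 8.9 + 9.39·2.6·cos²30.2°·tan32.2° = 8.9 + 9.39·2.6·0.7470·0.6297 = 20.384 kPa
Denominator = 19.2·2.6·sin30.2°·cos30.2° = 19.2·2.6·0.5030·0.8643 = 21.703 kPa
FS = 20.384 / 21.703 = 0.939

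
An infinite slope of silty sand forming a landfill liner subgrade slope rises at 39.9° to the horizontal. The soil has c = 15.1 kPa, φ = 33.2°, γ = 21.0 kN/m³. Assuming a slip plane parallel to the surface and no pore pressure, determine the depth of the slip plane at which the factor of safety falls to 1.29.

Setting FS = 1.29 in FS = [c + γz cos²β tanφ] / [γz sinβ cosβ] and solving for z:
z = c / [γ cosβ (FS·sinβ − cosβ·tanφ)]
  = 15.1 / [21.0·cos39.9°·(1.29·sin39.9° − cos39.9°·tan33.2°)]
  = 15.1 / [21.0·0.7672·(1.29·0.6414 − 0.7672·0.6544)]
  = 15.1 / 5.2432 = 2.880 m

z = 2.88 m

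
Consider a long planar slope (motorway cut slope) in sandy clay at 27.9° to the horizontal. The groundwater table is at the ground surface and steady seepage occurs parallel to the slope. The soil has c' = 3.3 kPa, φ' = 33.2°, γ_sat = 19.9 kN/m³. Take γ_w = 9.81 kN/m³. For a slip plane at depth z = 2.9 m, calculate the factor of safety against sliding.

With seepage parallel to the slope and the water table at the surface, the effective normal stress on the slip plane uses the buoyant unit weight γ' = γ_sat − γ_w while the driving shear stress uses γ_sat:
FS = [c' + γ' z cos²β tanφ'] / [γ_sat z sinβ cosβ]
γ' = 19.9 − 9.81 = 10.09 kN/m³
Numerator = 3.3 + 10.09·2.9·cos²27.9°·tan33.2° = 3.3 + 10.09·2.9·0.7810·0.6544 = 18.255 kPa
Denominator = 19.9·2.9·sin27.9°·cos27.9° = 19.9·2.9·0.4679·0.8838 = 23.865 kPa
FS = 18.255 / 23.865 = 0.765

FS = 0.76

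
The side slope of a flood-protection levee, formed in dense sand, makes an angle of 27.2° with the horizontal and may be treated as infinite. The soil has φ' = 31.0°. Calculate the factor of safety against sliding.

For a dry cohesionless infinite slope the factor of safety is FS = tanφ' / tanβ.
FS = tan31.0° / tan27.2° = 0.6009 / 0.5139 = 1.169

FS = 1.17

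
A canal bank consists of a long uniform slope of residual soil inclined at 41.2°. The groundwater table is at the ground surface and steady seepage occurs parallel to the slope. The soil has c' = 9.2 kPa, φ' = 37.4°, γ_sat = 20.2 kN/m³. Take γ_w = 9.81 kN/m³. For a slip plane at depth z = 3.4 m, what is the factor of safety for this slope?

With seepage parallel to the slope and the water table at the surface, the effective normal stress on the slip plane uses the buoyant unit weight γ' = γ_sat − γ_w while the driving shear stress uses γ_sat:
FS = [c' + γ' z cos²β tanφ'] / [γ_sat z sinβ cosβ]
γ' = 20.2 − 9.81 = 10.39 kN/m³
Numerator = 9.2 + 10.39·3.4·cos²41.2°·tan37.4° = 9.2 + 10.39·3.4·0.5661·0.7646 = 24.490 kPa
Denominator = 20.2·3.4·sin41.2°·cos41.2° = 20.2·3.4·0.6587·0.7524 = 34.038 kPa
FS = 24.490 / 34.038 = 0.719

FS = 0.72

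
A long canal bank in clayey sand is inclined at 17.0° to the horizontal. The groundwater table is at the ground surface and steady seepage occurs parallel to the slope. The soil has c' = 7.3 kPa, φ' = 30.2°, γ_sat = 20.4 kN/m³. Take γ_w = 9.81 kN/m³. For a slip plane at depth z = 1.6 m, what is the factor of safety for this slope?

With seepage parallel to the slope and the water table at the surface, the effective normal stress on the slip plane uses the buoyant unit weight γ' = γ_sat − γ_w while the driving shear stress uses γ_sat:
FS = [c' + γ' z cos²β tanφ'] / [γ_sat z sinβ cosβ]
γ' = 20.4 − 9.81 = 10.59 kN/m³
Numerator = 7.3 + 10.59·1.6·cos²17.0°·tan30.2° = 7.3 + 10.59·1.6·0.9145·0.5820 = 16.319 kPa
Denominator = 20.4·1.6·sin17.0°·cos17.0° = 20.4·1.6·0.2924·0.9563 = 9.126 kPa
FS = 16.319 / 9.126 = 1.788

FS = 1.79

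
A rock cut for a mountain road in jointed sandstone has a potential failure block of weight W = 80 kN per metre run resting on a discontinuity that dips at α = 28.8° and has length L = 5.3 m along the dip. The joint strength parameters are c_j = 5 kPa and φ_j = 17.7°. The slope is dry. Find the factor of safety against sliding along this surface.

Resolving the block weight along and normal to the plane and applying the Mohr–Coulomb strength on the joint:
N' = W cosα = 80·cos28.8° = 70.1 kN/m
Driving force T = W sinα = 80·sin28.8° = 38.5 kN/m
Resisting force R = c_j·L + N'·tanφ_j = 5·5.3 + 70.1·tan17.7° = 26.5 + 22.4 = 48.9 kN/m
FS = R / T = 48.9 / 38.5 = 1.268

FS = 1.27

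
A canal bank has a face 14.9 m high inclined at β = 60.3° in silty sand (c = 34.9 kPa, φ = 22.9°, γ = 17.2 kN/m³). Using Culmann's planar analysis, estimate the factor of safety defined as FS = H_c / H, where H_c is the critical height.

H_c = (4c/γ) · sinβ cosφ / [1 − cos(β − φ)]
    = (4·34.9/17.2) · sin60.3°·cos22.9° / [1 − cos37.4°]
    = 8.116 · 0.8002 / 0.2056 = 31.59 m
FS = H_c / H = 31.59 / 14.9 = 2.120

FS = 2.12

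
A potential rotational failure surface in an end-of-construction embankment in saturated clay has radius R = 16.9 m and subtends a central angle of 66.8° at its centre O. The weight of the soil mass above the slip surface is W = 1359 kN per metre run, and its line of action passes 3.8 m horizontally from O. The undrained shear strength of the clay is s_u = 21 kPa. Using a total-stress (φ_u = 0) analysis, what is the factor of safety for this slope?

FS = 1.35

Taking moments about the centre O, the resisting moment is provided by the undrained shear strength acting along the arc:
Arc length L_a = R·θ = 16.9·(66.8°·π/180) = 16.9·1.1659 = 19.70 m
M_R = s_u·L_a·R = 21·19.70·16.9 = 6992.7 kN·m/m
M_D = W·d = 1359·3.8 = 5164.2 kN·m/m
FS = M_R / M_D = 6992.7 / 5164.2 = 1.354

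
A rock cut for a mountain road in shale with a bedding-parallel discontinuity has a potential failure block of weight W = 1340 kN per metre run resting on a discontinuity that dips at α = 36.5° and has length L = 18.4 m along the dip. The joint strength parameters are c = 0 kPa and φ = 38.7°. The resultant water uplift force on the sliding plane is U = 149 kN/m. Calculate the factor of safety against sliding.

FS = 0.93

Resolving the block weight along and normal to the plane and applying the Mohr–Coulomb strength on the joint:
N' = W cosα − U = 1340·cos36.5° − 149 = 928.2 kN/m
Driving force T = W sinα = 1340·sin36.5° = 797.1 kN/m
Resisting force R = c·L + N'·tanφ = 0·18.4 + 928.2·tan38.7° = 0.0 + 743.6 = 743.6 kN/m
FS = R / T = 743.6 / 797.1 = 0.933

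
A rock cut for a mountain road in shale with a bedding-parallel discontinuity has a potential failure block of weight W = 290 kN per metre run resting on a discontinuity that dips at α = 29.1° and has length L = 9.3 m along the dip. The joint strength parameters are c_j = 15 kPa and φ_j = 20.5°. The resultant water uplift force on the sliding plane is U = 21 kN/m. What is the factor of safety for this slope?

FS = 1.61

Resolving the block weight along and normal to the plane and applying the Mohr–Coulomb strength on the joint:
N' = W cosα − U = 290·cos29.1° − 21 = 232.4 kN/m
Driving force T = W sinα = 290·sin29.1° = 141.0 kN/m
Resisting force R = c_j·L + N'·tanφ_j = 15·9.3 + 232.4·tan20.5° = 139.5 + 86.9 = 226.4 kN/m
FS = R / T = 226.4 / 141.0 = 1.605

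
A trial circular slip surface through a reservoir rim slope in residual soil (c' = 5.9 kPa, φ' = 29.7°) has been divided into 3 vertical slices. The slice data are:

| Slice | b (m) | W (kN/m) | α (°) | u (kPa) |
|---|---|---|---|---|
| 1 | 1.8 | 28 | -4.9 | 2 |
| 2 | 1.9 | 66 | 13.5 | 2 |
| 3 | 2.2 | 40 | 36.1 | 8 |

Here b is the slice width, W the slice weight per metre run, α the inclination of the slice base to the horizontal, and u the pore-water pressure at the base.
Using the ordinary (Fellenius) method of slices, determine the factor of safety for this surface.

FS = 2.53

Ordinary method of slices: FS = Σ[c'·Δl_i + (W_i cosα_i − u_i·Δl_i)·tanφ'] / Σ W_i sinα_i, with Δl_i = b_i / cosα_i.
Slice 1: Δl = 1.8/cos(-4.9°) = 1.807 m; N'_1 = 28·cos(-4.9°) − 2·1.807 = 24.3; c'Δl = 10.66; W sinα = -2.4
Slice 2: Δl = 1.9/cos13.5° = 1.954 m; N'_2 = 66·cos13.5° − 2·1.954 = 60.3; c'Δl = 11.53; W sinα = 15.4
Slice 3: Δl = 2.2/cos36.1° = 2.723 m; N'_3 = 40·cos36.1° − 8·2.723 = 10.5; c'Δl = 16.06; W sinα = 23.6
Σc'Δl = 38.3 kN/m; ΣN' = 95.1 kN/m; ΣW sinα = 36.6 kN/m
Resisting = 38.3 + 95.1·tan29.7° = 38.3 + 54.2 = 92.5 kN/m
FS = 92.5 / 36.6 = 2.528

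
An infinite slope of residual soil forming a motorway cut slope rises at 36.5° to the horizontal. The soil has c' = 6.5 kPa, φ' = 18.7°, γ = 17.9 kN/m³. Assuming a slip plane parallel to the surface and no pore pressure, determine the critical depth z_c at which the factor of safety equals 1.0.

z_c = 1.40 m

Setting FS = 1.00 in FS = [c' + γz cos²β tanφ'] / [γz sinβ cosβ] and solving for z:
z = c' / [γ cosβ (FS·sinβ − cosβ·tanφ')]
  = 6.5 / [17.9·cos36.5°·(1.00·sin36.5° − cos36.5°·tan18.7°)]
  = 6.5 / [17.9·0.8039·(1.00·0.5948 − 0.8039·0.3385)]
  = 6.5 / 4.6438 = 1.400 m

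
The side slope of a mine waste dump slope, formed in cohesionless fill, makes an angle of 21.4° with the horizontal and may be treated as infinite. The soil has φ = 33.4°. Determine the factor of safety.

FS = 1.68

For a dry cohesionless infinite slope the factor of safety is FS = tanφ / tanβ.
FS = tan33.4° / tan21.4° = 0.6594 / 0.3919 = 1.683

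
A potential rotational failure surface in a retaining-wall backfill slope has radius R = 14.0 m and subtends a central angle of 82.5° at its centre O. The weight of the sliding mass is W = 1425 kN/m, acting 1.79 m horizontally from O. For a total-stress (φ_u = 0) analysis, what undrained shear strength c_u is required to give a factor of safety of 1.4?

c_u = 12.7 kPa

FS = c_u·L_a·R / (W·d), so c_u = FS·W·d / (L_a·R).
Arc length L_a = R·θ = 14.0·(82.5°·π/180) = 14.0·1.4399 = 20.16 m
c_u = 1.4·1425·1.79 / (20.16·14.0) = 3571.0 / 282.22 = 12.65 kPa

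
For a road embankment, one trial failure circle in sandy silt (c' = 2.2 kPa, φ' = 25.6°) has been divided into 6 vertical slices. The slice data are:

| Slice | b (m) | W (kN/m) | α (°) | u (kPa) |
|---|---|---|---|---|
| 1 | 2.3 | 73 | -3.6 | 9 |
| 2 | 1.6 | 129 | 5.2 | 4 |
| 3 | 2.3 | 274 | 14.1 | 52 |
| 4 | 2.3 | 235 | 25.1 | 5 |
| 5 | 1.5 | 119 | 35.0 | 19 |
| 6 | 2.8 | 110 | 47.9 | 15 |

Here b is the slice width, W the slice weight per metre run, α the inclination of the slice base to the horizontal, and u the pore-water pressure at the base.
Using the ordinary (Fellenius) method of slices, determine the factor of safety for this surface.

FS = 0.98

Ordinary method of slices: FS = Σ[c'·Δl_i + (W_i cosα_i − u_i·Δl_i)·tanφ'] / Σ W_i sinα_i, with Δl_i = b_i / cosα_i.
Slice 1: Δl = 2.3/cos(-3.6°) = 2.305 m; N'_1 = 73·cos(-3.6°) − 9·2.305 = 52.1; c'Δl = 5.07; W sinα = -4.6
Slice 2: Δl = 1.6/cos5.2° = 1.607 m; N'_2 = 129·cos5.2° − 4·1.607 = 122.0; c'Δl = 3.53; W sinα = 11.7
Slice 3: Δl = 2.3/cos14.1° = 2.371 m; N'_3 = 274·cos14.1° − 52·2.371 = 142.4; c'Δl = 5.22; W sinα = 66.8
Slice 4: Δl = 2.3/cos25.1° = 2.540 m; N'_4 = 235·cos25.1° − 5·2.540 = 200.1; c'Δl = 5.59; W sinα = 99.7
Slice 5: Δl = 1.5/cos35.0° = 1.831 m; N'_5 = 119·cos35.0° − 19·1.831 = 62.7; c'Δl = 4.03; W sinα = 68.3
Slice 6: Δl = 2.8/cos47.9° = 4.176 m; N'_6 = 110·cos47.9° − 15·4.176 = 11.1; c'Δl = 9.19; W sinα = 81.6
Σc'Δl = 32.6 kN/m; ΣN' = 590.5 kN/m; ΣW sinα = 323.4 kN/m
Resisting = 32.6 + 590.5·tan25.6° = 32.6 + 282.9 = 315.5 kN/m
FS = 315.5 / 323.4 = 0.976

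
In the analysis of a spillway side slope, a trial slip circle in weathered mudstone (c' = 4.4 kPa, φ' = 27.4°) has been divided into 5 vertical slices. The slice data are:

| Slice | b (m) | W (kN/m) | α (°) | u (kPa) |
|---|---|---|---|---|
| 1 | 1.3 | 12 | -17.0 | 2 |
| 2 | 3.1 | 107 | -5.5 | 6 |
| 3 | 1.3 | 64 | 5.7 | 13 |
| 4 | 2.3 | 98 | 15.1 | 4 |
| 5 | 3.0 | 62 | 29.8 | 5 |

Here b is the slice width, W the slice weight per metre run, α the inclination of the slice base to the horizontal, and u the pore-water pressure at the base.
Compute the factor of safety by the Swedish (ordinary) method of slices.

FS = 3.85

Ordinary method of slices: FS = Σ[c'·Δl_i + (W_i cosα_i − u_i·Δl_i)·tanφ'] / Σ W_i sinα_i, with Δl_i = b_i / cosα_i.
Slice 1: Δl = 1.3/cos(-17.0°) = 1.359 m; N'_1 = 12·cos(-17.0°) − 2·1.359 = 8.8; c'Δl = 5.98; W sinα = -3.5
Slice 2: Δl = 3.1/cos(-5.5°) = 3.114 m; N'_2 = 107·cos(-5.5°) − 6·3.114 = 87.8; c'Δl = 13.70; W sinα = -10.3
Slice 3: Δl = 1.3/cos5.7° = 1.306 m; N'_3 = 64·cos5.7° − 13·1.306 = 46.7; c'Δl = 5.75; W sinα = 6.4
Slice 4: Δl = 2.3/cos15.1° = 2.382 m; N'_4 = 98·cos15.1° − 4·2.382 = 85.1; c'Δl = 10.48; W sinα = 25.5
Slice 5: Δl = 3.0/cos29.8° = 3.457 m; N'_5 = 62·cos29.8° − 5·3.457 = 36.5; c'Δl = 15.21; W sinα = 30.8
Σc'Δl = 51.1 kN/m; ΣN' = 264.9 kN/m; ΣW sinα = 48.9 kN/m
Resisting = 51.1 + 264.9·tan27.4° = 51.1 + 137.3 = 188.4 kN/m
FS = 188.4 / 48.9 = 3.851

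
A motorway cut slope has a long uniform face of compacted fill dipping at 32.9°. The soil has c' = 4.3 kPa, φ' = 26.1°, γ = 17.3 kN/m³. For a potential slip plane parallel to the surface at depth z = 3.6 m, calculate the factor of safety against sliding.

FS = 0.91

For an infinite slope with a slip plane parallel to the surface (no pore pressure): FS = [c' + γz cos²β tanφ'] / [γz sinβ cosβ].
γz = 17.3·3.6 = 62.28 kN/m²
Numerator = 4.3 + 62.28·cos²32.9°·tan26.1° = 4.3 + 62.28·0.7050·0.4899 = 25.809 kPa
Denominator = 62.28·sin32.9°·cos32.9° = 62.28·0.5432·0.8396 = 28.403 kPa
FS = 25.809 / 28.403 = 0.909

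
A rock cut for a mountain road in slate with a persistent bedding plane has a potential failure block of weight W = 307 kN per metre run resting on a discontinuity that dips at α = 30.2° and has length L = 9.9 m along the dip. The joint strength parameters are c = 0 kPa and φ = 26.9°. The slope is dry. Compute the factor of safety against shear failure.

FS = 0.87

Resolving the block weight along and normal to the plane and applying the Mohr–Coulomb strength on the joint:
N' = W cosα = 307·cos30.2° = 265.3 kN/m
Driving force T = W sinα = 307·sin30.2° = 154.4 kN/m
Resisting force R = c·L + N'·tanφ = 0·9.9 + 265.3·tan26.9° = 0.0 + 134.6 = 134.6 kN/m
FS = R / T = 134.6 / 154.4 = 0.872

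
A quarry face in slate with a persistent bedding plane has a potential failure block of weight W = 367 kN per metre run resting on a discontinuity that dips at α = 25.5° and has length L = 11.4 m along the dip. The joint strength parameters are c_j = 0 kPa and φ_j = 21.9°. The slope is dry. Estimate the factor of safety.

Resolving the block weight along and normal to the plane and applying the Mohr–Coulomb strength on the joint:
N' = W cosα = 367·cos25.5° = 331.2 kN/m
Driving force T = W sinα = 367·sin25.5° = 158.0 kN/m
Resisting force R = c_j·L + N'·tanφ_j = 0·11.4 + 331.2·tan21.9° = 0.0 + 133.2 = 133.2 kN/m
FS = R / T = 133.2 / 158.0 = 0.843

FS = 0.84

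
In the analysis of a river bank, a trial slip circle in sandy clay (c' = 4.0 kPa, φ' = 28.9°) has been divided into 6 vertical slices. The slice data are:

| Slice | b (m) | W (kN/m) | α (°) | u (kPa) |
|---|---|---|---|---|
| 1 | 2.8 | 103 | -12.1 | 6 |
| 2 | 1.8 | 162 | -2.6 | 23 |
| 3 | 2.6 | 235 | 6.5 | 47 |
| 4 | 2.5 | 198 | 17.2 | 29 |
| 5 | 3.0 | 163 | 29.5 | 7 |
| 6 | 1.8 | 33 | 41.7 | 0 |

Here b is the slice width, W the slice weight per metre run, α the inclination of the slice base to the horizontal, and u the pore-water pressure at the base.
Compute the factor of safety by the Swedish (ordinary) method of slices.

FS = 2.38

Ordinary method of slices: FS = Σ[c'·Δl_i + (W_i cosα_i − u_i·Δl_i)·tanφ'] / Σ W_i sinα_i, with Δl_i = b_i / cosα_i.
Slice 1: Δl = 2.8/cos(-12.1°) = 2.864 m; N'_1 = 103·cos(-12.1°) − 6·2.864 = 83.5; c'Δl = 11.45; W sinα = -21.6
Slice 2: Δl = 1.8/cos(-2.6°) = 1.802 m; N'_2 = 162·cos(-2.6°) − 23·1.802 = 120.4; c'Δl = 7.21; W sinα = -7.3
Slice 3: Δl = 2.6/cos6.5° = 2.617 m; N'_3 = 235·cos6.5° − 47·2.617 = 110.5; c'Δl = 10.47; W sinα = 26.6
Slice 4: Δl = 2.5/cos17.2° = 2.617 m; N'_4 = 198·cos17.2° − 29·2.617 = 113.3; c'Δl = 10.47; W sinα = 58.6
Slice 5: Δl = 3.0/cos29.5° = 3.447 m; N'_5 = 163·cos29.5° − 7·3.447 = 117.7; c'Δl = 13.79; W sinα = 80.3
Slice 6: Δl = 1.8/cos41.7° = 2.411 m; N'_6 = 33·cos41.7° − 0·2.411 = 24.6; c'Δl = 9.64; W sinα = 22.0
Σc'Δl = 63.0 kN/m; ΣN' = 570.0 kN/m; ΣW sinα = 158.4 kN/m
Resisting = 63.0 + 570.0·tan28.9° = 63.0 + 314.7 = 377.7 kN/m
FS = 377.7 / 158.4 = 2.384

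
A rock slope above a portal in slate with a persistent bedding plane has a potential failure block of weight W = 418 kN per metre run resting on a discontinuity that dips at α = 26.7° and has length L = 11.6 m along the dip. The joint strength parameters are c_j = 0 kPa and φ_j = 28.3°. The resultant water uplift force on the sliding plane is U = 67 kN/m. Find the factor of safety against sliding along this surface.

Resolving the block weight along and normal to the plane and applying the Mohr–Coulomb strength on the joint:
N' = W cosα − U = 418·cos26.7° − 67 = 306.4 kN/m
Driving force T = W sinα = 418·sin26.7° = 187.8 kN/m
Resisting force R = c_j·L + N'·tanφ_j = 0·11.6 + 306.4·tan28.3° = 0.0 + 165.0 = 165.0 kN/m
FS = R / T = 165.0 / 187.8 = 0.878

FS = 0.88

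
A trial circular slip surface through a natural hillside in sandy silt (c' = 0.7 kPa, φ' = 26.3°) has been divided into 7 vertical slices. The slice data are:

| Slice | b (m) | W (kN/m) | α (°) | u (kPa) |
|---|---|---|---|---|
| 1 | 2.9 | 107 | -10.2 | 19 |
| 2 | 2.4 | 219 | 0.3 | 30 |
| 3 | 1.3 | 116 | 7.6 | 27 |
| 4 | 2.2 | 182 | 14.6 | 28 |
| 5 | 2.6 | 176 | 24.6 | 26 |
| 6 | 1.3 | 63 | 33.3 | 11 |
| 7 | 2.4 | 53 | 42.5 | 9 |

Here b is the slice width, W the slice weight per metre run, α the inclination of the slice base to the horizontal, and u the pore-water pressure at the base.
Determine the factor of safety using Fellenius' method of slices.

FS = 1.43

Ordinary method of slices: FS = Σ[c'·Δl_i + (W_i cosα_i − u_i·Δl_i)·tanφ'] / Σ W_i sinα_i, with Δl_i = b_i / cosα_i.
Slice 1: Δl = 2.9/cos(-10.2°) = 2.947 m; N'_1 = 107·cos(-10.2°) − 19·2.947 = 49.3; c'Δl = 2.06; W sinα = -18.9
Slice 2: Δl = 2.4/cos0.3° = 2.400 m; N'_2 = 219·cos0.3° − 30·2.400 = 147.0; c'Δl = 1.68; W sinα = 1.1
Slice 3: Δl = 1.3/cos7.6° = 1.312 m; N'_3 = 116·cos7.6° − 27·1.312 = 79.6; c'Δl = 0.92; W sinα = 15.3
Slice 4: Δl = 2.2/cos14.6° = 2.273 m; N'_4 = 182·cos14.6° − 28·2.273 = 112.5; c'Δl = 1.59; W sinα = 45.9
Slice 5: Δl = 2.6/cos24.6° = 2.860 m; N'_5 = 176·cos24.6° − 26·2.860 = 85.7; c'Δl = 2.00; W sinα = 73.3
Slice 6: Δl = 1.3/cos33.3° = 1.555 m; N'_6 = 63·cos33.3° − 11·1.555 = 35.5; c'Δl = 1.09; W sinα = 34.6
Slice 7: Δl = 2.4/cos42.5° = 3.255 m; N'_7 = 53·cos42.5° − 9·3.255 = 9.8; c'Δl = 2.28; W sinα = 35.8
Σc'Δl = 11.6 kN/m; ΣN' = 519.4 kN/m; ΣW sinα = 187.1 kN/m
Resisting = 11.6 + 519.4·tan26.3° = 11.6 + 256.7 = 268.3 kN/m
FS = 268.3 / 187.1 = 1.434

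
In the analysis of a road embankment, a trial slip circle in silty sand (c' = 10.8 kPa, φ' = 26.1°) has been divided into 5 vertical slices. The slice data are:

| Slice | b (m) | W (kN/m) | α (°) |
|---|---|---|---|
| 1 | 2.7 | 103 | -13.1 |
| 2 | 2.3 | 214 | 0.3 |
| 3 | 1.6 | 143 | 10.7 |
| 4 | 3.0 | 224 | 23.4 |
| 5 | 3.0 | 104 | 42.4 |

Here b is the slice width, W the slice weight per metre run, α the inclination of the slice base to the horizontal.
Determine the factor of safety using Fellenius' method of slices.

FS = 3.14

Ordinary method of slices: FS = Σ[c'·Δl_i + (W_i cosα_i)·tanφ'] / Σ W_i sinα_i, with Δl_i = b_i / cosα_i.
Slice 1: Δl = 2.7/cos(-13.1°) = 2.772 m; N'_1 = 103·cos(-13.1°) = 100.3; c'Δl = 29.94; W sinα = -23.3
Slice 2: Δl = 2.3/cos0.3° = 2.300 m; N'_2 = 214·cos0.3° = 214.0; c'Δl = 24.84; W sinα = 1.1
Slice 3: Δl = 1.6/cos10.7° = 1.628 m; N'_3 = 143·cos10.7° = 140.5; c'Δl = 17.59; W sinα = 26.6
Slice 4: Δl = 3.0/cos23.4° = 3.269 m; N'_4 = 224·cos23.4° = 205.6; c'Δl = 35.30; W sinα = 89.0
Slice 5: Δl = 3.0/cos42.4° = 4.063 m; N'_5 = 104·cos42.4° = 76.8; c'Δl = 43.88; W sinα = 70.1
Σc'Δl = 151.5 kN/m; ΣN' = 737.2 kN/m; ΣW sinα = 163.4 kN/m
Resisting = 151.5 + 737.2·tan26.1° = 151.5 + 361.2 = 512.7 kN/m
FS = 512.7 / 163.4 = 3.137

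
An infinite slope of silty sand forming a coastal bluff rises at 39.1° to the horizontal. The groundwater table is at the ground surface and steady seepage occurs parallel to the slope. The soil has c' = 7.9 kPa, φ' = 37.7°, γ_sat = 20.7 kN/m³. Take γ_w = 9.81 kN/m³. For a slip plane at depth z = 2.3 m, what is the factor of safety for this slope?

FS = 0.84

With seepage parallel to the slope and the water table at the surface, the effective normal stress on the slip plane uses the buoyant unit weight γ' = γ_sat − γ_w while the driving shear stress uses γ_sat:
FS = [c' + γ' z cos²β tanφ'] / [γ_sat z sinβ cosβ]
γ' = 20.7 − 9.81 = 10.89 kN/m³
Numerator = 7.9 + 10.89·2.3·cos²39.1°·tan37.7° = 7.9 + 10.89·2.3·0.6022·0.7729 = 19.559 kPa
Denominator = 20.7·2.3·sin39.1°·cos39.1° = 20.7·2.3·0.6307·0.7760 = 23.302 kPa
FS = 19.559 / 23.302 = 0.839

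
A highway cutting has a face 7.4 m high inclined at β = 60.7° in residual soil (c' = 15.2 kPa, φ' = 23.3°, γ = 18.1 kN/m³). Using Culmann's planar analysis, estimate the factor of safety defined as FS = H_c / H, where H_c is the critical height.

FS = 1.77

H_c = (4c'/γ) · sinβ cosφ' / [1 − cos(β − φ')]
    = (4·15.2/18.1) · sin60.7°·cos23.3° / [1 − cos37.4°]
    = 3.359 · 0.8009 / 0.2056 = 13.09 m
FS = H_c / H = 13.09 / 7.4 = 1.769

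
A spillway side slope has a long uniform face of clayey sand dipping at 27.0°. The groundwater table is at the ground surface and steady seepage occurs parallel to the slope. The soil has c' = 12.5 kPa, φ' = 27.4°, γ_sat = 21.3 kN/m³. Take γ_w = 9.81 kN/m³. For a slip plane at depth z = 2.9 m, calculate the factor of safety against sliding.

With seepage parallel to the slope and the water table at the surface, the effective normal stress on the slip plane uses the buoyant unit weight γ' = γ_sat − γ_w while the driving shear stress uses γ_sat:
FS = [c' + γ' z cos²β tanφ'] / [γ_sat z sinβ cosβ]
γ' = 21.3 − 9.81 = 11.49 kN/m³
Numerator = 12.5 + 11.49·2.9·cos²27.0°·tan27.4° = 12.5 + 11.49·2.9·0.7939·0.5184 = 26.212 kPa
Denominator = 21.3·2.9·sin27.0°·cos27.0° = 21.3·2.9·0.4540·0.8910 = 24.986 kPa
FS = 26.212 / 24.986 = 1.049

FS = 1.05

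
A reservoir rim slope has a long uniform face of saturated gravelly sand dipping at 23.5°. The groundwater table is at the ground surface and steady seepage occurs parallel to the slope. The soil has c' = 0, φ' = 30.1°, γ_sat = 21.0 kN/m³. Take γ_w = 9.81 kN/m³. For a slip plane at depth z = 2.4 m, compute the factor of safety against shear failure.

With seepage parallel to the slope and the water table at the surface, the effective normal stress on the slip plane uses the buoyant unit weight γ' = γ_sat − γ_w while the driving shear stress uses γ_sat:
FS = [c' + γ' z cos²β tanφ'] / [γ_sat z sinβ cosβ]
(For c' = 0 this reduces to FS = (γ'/γ_sat)·tanφ'/tanβ.)
γ' = 21.0 − 9.81 = 11.19 kN/m³
Numerator = 0.0 + 11.19·2.4·cos²23.5°·tan30.1° = 0.0 + 11.19·2.4·0.8410·0.5797 = 13.093 kPa
Denominator = 21.0·2.4·sin23.5°·cos23.5° = 21.0·2.4·0.3987·0.9171 = 18.430 kPa
FS = 13.093 / 18.430 = 0.710

FS = 0.71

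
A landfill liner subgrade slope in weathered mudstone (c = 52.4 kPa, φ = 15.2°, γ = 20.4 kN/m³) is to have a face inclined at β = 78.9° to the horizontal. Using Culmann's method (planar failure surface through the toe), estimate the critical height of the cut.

H_c = 17.47 m

Culmann's analysis gives the critical failure plane at α_cr = (β + φ)/2 = (78.9 + 15.2)/2 = 47.1°, and the critical height
H_c = (4c/γ) · sinβ cosφ / [1 − cos(β − φ)]
    = (4·52.4/20.4) · sin78.9°·cos15.2° / [1 − cos(63.7°)]
    = 10.275 · 0.9813·0.9650 / [1 − 0.4431]
    = 10.275 · 0.9470 / 0.5569
    = 17.47 m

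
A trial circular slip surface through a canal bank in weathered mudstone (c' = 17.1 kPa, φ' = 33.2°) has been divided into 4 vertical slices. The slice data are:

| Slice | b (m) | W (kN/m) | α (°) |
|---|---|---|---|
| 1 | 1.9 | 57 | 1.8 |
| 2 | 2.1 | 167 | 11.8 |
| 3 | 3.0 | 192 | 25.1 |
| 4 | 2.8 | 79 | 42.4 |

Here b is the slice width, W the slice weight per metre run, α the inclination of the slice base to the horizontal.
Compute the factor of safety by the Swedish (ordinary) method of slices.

Ordinary method of slices: FS = Σ[c'·Δl_i + (W_i cosα_i)·tanφ'] / Σ W_i sinα_i, with Δl_i = b_i / cosα_i.
Slice 1: Δl = 1.9/cos1.8° = 1.901 m; N'_1 = 57·cos1.8° = 57.0; c'Δl = 32.51; W sinα = 1.8
Slice 2: Δl = 2.1/cos11.8° = 2.145 m; N'_2 = 167·cos11.8° = 163.5; c'Δl = 36.69; W sinα = 34.2
Slice 3: Δl = 3.0/cos25.1° = 3.313 m; N'_3 = 192·cos25.1° = 173.9; c'Δl = 56.65; W sinα = 81.4
Slice 4: Δl = 2.8/cos42.4° = 3.792 m; N'_4 = 79·cos42.4° = 58.3; c'Δl = 64.84; W sinα = 53.3
Σc'Δl = 190.7 kN/m; ΣN' = 452.6 kN/m; ΣW sinα = 170.7 kN/m
Resisting = 190.7 + 452.6·tan33.2° = 190.7 + 296.2 = 486.9 kN/m
FS = 486.9 / 170.7 = 2.853

FS = 2.85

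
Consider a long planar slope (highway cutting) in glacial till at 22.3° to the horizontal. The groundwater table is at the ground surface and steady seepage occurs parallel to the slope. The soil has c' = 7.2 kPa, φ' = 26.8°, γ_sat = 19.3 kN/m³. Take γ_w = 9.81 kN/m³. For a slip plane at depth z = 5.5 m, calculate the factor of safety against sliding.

FS = 0.80

With seepage parallel to the slope and the water table at the surface, the effective normal stress on the slip plane uses the buoyant unit weight γ' = γ_sat − γ_w while the driving shear stress uses γ_sat:
FS = [c' + γ' z cos²β tanφ'] / [γ_sat z sinβ cosβ]
γ' = 19.3 − 9.81 = 9.49 kN/m³
Numerator = 7.2 + 9.49·5.5·cos²22.3°·tan26.8° = 7.2 + 9.49·5.5·0.8560·0.5051 = 29.769 kPa
Denominator = 19.3·5.5·sin22.3°·cos22.3° = 19.3·5.5·0.3795·0.9252 = 37.267 kPa
FS = 29.769 / 37.267 = 0.799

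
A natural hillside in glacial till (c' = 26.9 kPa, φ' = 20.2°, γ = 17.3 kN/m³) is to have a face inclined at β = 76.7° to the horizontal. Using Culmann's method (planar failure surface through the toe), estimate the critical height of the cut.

H_c = 12.68 m

Culmann's analysis gives the critical failure plane at α_cr = (β + φ')/2 = (76.7 + 20.2)/2 = 48.5°, and the critical height
H_c = (4c'/γ) · sinβ cosφ' / [1 − cos(β − φ')]
    = (4·26.9/17.3) · sin76.7°·cos20.2° / [1 − cos(56.5°)]
    = 6.220 · 0.9732·0.9385 / [1 − 0.5519]
    = 6.220 · 0.9133 / 0.4481
    = 12.68 m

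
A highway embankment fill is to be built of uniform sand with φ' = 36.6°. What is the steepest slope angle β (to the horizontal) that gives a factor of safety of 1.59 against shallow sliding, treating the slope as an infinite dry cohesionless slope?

β = 25.0°

For an infinite dry cohesionless slope FS = tanφ'/tanβ, so tanβ = tanφ' / FS.
tanβ = tan36.6° / 1.59 = 0.7427 / 1.59 = 0.4671
β = arctan(0.4671) = 25.04°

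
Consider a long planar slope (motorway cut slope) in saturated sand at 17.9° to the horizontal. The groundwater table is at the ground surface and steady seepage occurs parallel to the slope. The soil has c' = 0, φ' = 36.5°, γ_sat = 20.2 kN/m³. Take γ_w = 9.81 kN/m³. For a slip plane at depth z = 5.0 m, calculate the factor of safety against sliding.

With seepage parallel to the slope and the water table at the surface, the effective normal stress on the slip plane uses the buoyant unit weight γ' = γ_sat − γ_w while the driving shear stress uses γ_sat:
FS = [c' + γ' z cos²β tanφ'] / [γ_sat z sinβ cosβ]
(For c' = 0 this reduces to FS = (γ'/γ_sat)·tanφ'/tanβ.)
γ' = 20.2 − 9.81 = 10.39 kN/m³
Numerator = 0.0 + 10.39·5.0·cos²17.9°·tan36.5° = 0.0 + 10.39·5.0·0.9055·0.7400 = 34.810 kPa
Denominator = 20.2·5.0·sin17.9°·cos17.9° = 20.2·5.0·0.3074·0.9516 = 29.540 kPa
FS = 34.810 / 29.540 = 1.178

FS = 1.18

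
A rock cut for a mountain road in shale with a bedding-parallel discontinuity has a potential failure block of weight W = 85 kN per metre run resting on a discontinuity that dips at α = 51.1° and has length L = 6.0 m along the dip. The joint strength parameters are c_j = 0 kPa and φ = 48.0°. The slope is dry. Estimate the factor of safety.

FS = 0.90

Resolving the block weight along and normal to the plane and applying the Mohr–Coulomb strength on the joint:
N' = W cosα = 85·cos51.1° = 53.4 kN/m
Driving force T = W sinα = 85·sin51.1° = 66.2 kN/m
Resisting force R = c_j·L + N'·tanφ = 0·6.0 + 53.4·tan48.0° = 0.0 + 59.3 = 59.3 kN/m
FS = R / T = 59.3 / 66.2 = 0.896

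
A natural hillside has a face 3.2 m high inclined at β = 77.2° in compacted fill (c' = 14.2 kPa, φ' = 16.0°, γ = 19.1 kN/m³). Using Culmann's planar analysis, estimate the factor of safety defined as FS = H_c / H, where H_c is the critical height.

H_c = (4c'/γ) · sinβ cosφ' / [1 − cos(β − φ')]
    = (4·14.2/19.1) · sin77.2°·cos16.0° / [1 − cos61.2°]
    = 2.974 · 0.9374 / 0.5182 = 5.38 m
FS = H_c / H = 5.38 / 3.2 = 1.681

FS = 1.68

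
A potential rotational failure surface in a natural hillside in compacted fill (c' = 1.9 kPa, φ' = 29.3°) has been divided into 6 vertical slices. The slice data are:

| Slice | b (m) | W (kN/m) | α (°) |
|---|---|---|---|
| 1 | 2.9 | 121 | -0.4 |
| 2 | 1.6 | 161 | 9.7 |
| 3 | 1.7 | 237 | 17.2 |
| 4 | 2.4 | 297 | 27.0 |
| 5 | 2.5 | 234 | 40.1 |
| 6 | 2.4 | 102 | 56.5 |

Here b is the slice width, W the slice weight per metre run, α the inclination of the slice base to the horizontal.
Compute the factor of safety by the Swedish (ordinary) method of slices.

Ordinary method of slices: FS = Σ[c'·Δl_i + (W_i cosα_i)·tanφ'] / Σ W_i sinα_i, with Δl_i = b_i / cosα_i.
Slice 1: Δl = 2.9/cos(-0.4°) = 2.900 m; N'_1 = 121·cos(-0.4°) = 121.0; c'Δl = 5.51; W sinα = -0.8
Slice 2: Δl = 1.6/cos9.7° = 1.623 m; N'_2 = 161·cos9.7° = 158.7; c'Δl = 3.08; W sinα = 27.1
Slice 3: Δl = 1.7/cos17.2° = 1.780 m; N'_3 = 237·cos17.2° = 226.4; c'Δl = 3.38; W sinα = 70.1
Slice 4: Δl = 2.4/cos27.0° = 2.694 m; N'_4 = 297·cos27.0° = 264.6; c'Δl = 5.12; W sinα = 134.8
Slice 5: Δl = 2.5/cos40.1° = 3.268 m; N'_5 = 234·cos40.1° = 179.0; c'Δl = 6.21; W sinα = 150.7
Slice 6: Δl = 2.4/cos56.5° = 4.348 m; N'_6 = 102·cos56.5° = 56.3; c'Δl = 8.26; W sinα = 85.1
Σc'Δl = 31.6 kN/m; ΣN' = 1006.0 kN/m; ΣW sinα = 467.0 kN/m
Resisting = 31.6 + 1006.0·tan29.3° = 31.6 + 564.5 = 596.1 kN/m
FS = 596.1 / 467.0 = 1.277

FS = 1.28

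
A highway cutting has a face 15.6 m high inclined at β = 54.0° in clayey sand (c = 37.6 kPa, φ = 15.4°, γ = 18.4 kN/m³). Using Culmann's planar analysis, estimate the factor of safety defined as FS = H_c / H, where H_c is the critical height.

FS = 1.87

H_c = (4c/γ) · sinβ cosφ / [1 − cos(β − φ)]
    = (4·37.6/18.4) · sin54.0°·cos15.4° / [1 − cos38.6°]
    = 8.174 · 0.7800 / 0.2185 = 29.18 m
FS = H_c / H = 29.18 / 15.6 = 1.871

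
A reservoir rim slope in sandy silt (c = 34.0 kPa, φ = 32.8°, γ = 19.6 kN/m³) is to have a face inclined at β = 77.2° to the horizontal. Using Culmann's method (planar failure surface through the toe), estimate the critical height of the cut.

Culmann's analysis gives the critical failure plane at α_cr = (β + φ)/2 = (77.2 + 32.8)/2 = 55.0°, and the critical height
H_c = (4c/γ) · sinβ cosφ / [1 − cos(β − φ)]
    = (4·34.0/19.6) · sin77.2°·cos32.8° / [1 − cos(44.4°)]
    = 6.939 · 0.9751·0.8406 / [1 − 0.7145]
    = 6.939 · 0.8197 / 0.2855
    = 19.92 m

H_c = 19.92 m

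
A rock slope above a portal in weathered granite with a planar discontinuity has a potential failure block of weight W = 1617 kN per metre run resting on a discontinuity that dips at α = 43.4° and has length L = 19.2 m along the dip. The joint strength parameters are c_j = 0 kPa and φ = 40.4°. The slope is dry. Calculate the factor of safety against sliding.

FS = 0.90

Resolving the block weight along and normal to the plane and applying the Mohr–Coulomb strength on the joint:
N' = W cosα = 1617·cos43.4° = 1174.9 kN/m
Driving force T = W sinα = 1617·sin43.4° = 1111.0 kN/m
Resisting force R = c_j·L + N'·tanφ = 0·19.2 + 1174.9·tan40.4° = 0.0 + 999.9 = 999.9 kN/m
FS = R / T = 999.9 / 1111.0 = 0.900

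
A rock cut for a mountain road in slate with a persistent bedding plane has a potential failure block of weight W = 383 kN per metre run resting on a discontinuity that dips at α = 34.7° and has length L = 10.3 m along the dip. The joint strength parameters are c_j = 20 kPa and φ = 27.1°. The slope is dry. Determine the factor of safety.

Resolving the block weight along and normal to the plane and applying the Mohr–Coulomb strength on the joint:
N' = W cosα = 383·cos34.7° = 314.9 kN/m
Driving force T = W sinα = 383·sin34.7° = 218.0 kN/m
Resisting force R = c_j·L + N'·tanφ = 20·10.3 + 314.9·tan27.1° = 206.0 + 161.1 = 367.1 kN/m
FS = R / T = 367.1 / 218.0 = 1.684

FS = 1.68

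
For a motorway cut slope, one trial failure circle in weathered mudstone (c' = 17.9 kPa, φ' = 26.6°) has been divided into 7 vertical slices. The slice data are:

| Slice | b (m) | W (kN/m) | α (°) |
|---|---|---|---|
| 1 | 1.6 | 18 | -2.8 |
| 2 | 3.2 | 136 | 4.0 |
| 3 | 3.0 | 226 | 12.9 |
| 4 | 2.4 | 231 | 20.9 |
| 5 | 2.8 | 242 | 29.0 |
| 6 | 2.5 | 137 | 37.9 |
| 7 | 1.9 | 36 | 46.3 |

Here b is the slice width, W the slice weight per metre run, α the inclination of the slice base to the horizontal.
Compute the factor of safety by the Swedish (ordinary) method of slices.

Ordinary method of slices: FS = Σ[c'·Δl_i + (W_i cosα_i)·tanφ'] / Σ W_i sinα_i, with Δl_i = b_i / cosα_i.
Slice 1: Δl = 1.6/cos(-2.8°) = 1.602 m; N'_1 = 18·cos(-2.8°) = 18.0; c'Δl = 28.67; W sinα = -0.9
Slice 2: Δl = 3.2/cos4.0° = 3.208 m; N'_2 = 136·cos4.0° = 135.7; c'Δl = 57.42; W sinα = 9.5
Slice 3: Δl = 3.0/cos12.9° = 3.078 m; N'_3 = 226·cos12.9° = 220.3; c'Δl = 55.09; W sinα = 50.5
Slice 4: Δl = 2.4/cos20.9° = 2.569 m; N'_4 = 231·cos20.9° = 215.8; c'Δl = 45.99; W sinα = 82.4
Slice 5: Δl = 2.8/cos29.0° = 3.201 m; N'_5 = 242·cos29.0° = 211.7; c'Δl = 57.30; W sinα = 117.3
Slice 6: Δl = 2.5/cos37.9° = 3.168 m; N'_6 = 137·cos37.9° = 108.1; c'Δl = 56.71; W sinα = 84.2
Slice 7: Δl = 1.9/cos46.3° = 2.750 m; N'_7 = 36·cos46.3° = 24.9; c'Δl = 49.23; W sinα = 26.0
Σc'Δl = 350.4 kN/m; ΣN' = 934.4 kN/m; ΣW sinα = 369.0 kN/m
Resisting = 350.4 + 934.4·tan26.6° = 350.4 + 467.9 = 818.3 kN/m
FS = 818.3 / 369.0 = 2.218

FS = 2.22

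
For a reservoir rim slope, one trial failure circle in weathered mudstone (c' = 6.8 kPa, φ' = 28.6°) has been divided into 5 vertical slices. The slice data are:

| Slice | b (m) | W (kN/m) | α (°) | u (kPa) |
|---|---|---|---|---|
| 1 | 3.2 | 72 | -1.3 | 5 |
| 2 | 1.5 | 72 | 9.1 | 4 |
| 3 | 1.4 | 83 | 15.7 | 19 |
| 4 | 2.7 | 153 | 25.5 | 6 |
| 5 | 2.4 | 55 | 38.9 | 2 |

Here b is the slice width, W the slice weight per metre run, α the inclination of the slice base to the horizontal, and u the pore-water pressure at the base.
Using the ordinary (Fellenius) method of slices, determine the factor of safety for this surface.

FS = 1.98

Ordinary method of slices: FS = Σ[c'·Δl_i + (W_i cosα_i − u_i·Δl_i)·tanφ'] / Σ W_i sinα_i, with Δl_i = b_i / cosα_i.
Slice 1: Δl = 3.2/cos(-1.3°) = 3.201 m; N'_1 = 72·cos(-1.3°) − 5·3.201 = 56.0; c'Δl = 21.77; W sinα = -1.6
Slice 2: Δl = 1.5/cos9.1° = 1.519 m; N'_2 = 72·cos9.1° − 4·1.519 = 65.0; c'Δl = 10.33; W sinα = 11.4
Slice 3: Δl = 1.4/cos15.7° = 1.454 m; N'_3 = 83·cos15.7° − 19·1.454 = 52.3; c'Δl = 9.89; W sinα = 22.5
Slice 4: Δl = 2.7/cos25.5° = 2.991 m; N'_4 = 153·cos25.5° − 6·2.991 = 120.1; c'Δl = 20.34; W sinα = 65.9
Slice 5: Δl = 2.4/cos38.9° = 3.084 m; N'_5 = 55·cos38.9° − 2·3.084 = 36.6; c'Δl = 20.97; W sinα = 34.5
Σc'Δl = 83.3 kN/m; ΣN' = 330.0 kN/m; ΣW sinα = 132.6 kN/m
Resisting = 83.3 + 330.0·tan28.6° = 83.3 + 179.9 = 263.2 kN/m
FS = 263.2 / 132.6 = 1.985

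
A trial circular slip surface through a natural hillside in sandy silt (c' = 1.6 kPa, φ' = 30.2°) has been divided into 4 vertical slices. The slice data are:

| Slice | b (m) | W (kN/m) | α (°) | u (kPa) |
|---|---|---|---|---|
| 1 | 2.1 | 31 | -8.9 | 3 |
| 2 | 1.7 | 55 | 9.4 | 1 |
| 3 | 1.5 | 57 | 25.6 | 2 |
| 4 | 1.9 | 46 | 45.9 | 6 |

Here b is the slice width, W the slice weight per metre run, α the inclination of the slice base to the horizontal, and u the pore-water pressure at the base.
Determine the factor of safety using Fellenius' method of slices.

Ordinary method of slices: FS = Σ[c'·Δl_i + (W_i cosα_i − u_i·Δl_i)·tanφ'] / Σ W_i sinα_i, with Δl_i = b_i / cosα_i.
Slice 1: Δl = 2.1/cos(-8.9°) = 2.126 m; N'_1 = 31·cos(-8.9°) − 3·2.126 = 24.2; c'Δl = 3.40; W sinα = -4.8
Slice 2: Δl = 1.7/cos9.4° = 1.723 m; N'_2 = 55·cos9.4° − 1·1.723 = 52.5; c'Δl = 2.76; W sinα = 9.0
Slice 3: Δl = 1.5/cos25.6° = 1.663 m; N'_3 = 57·cos25.6° − 2·1.663 = 48.1; c'Δl = 2.66; W sinα = 24.6
Slice 4: Δl = 1.9/cos45.9° = 2.730 m; N'_4 = 46·cos45.9° − 6·2.730 = 15.6; c'Δl = 4.37; W sinα = 33.0
Σc'Δl = 13.2 kN/m; ΣN' = 140.5 kN/m; ΣW sinα = 61.8 kN/m
Resisting = 13.2 + 140.5·tan30.2° = 13.2 + 81.8 = 95.0 kN/m
FS = 95.0 / 61.8 = 1.535

FS = 1.54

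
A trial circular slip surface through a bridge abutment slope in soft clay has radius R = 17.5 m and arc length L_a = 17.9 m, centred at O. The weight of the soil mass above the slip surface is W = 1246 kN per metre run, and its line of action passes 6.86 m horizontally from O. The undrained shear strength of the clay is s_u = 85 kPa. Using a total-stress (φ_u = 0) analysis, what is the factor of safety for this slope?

Taking moments about the centre O, the resisting moment is provided by the undrained shear strength acting along the arc:
M_R = s_u·L_a·R = 85·17.90·17.5 = 26626.2 kN·m/m
M_D = W·d = 1246·6.86 = 8547.6 kN·m/m
FS = M_R / M_D = 26626.2 / 8547.6 = 3.115

FS = 3.12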